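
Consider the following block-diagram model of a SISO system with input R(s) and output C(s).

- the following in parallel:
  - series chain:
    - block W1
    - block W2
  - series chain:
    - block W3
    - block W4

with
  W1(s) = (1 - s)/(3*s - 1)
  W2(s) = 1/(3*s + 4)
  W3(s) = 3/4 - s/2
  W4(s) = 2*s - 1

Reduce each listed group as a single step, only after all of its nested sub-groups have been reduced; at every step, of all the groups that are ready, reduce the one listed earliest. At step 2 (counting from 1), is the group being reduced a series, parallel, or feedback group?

Step 1: series reduction of W1, W2
Step 2: series reduction of W3, W4
Step 3: parallel reduction of (W1*W2), (W3*W4)
Step 2: series.

Final answer: series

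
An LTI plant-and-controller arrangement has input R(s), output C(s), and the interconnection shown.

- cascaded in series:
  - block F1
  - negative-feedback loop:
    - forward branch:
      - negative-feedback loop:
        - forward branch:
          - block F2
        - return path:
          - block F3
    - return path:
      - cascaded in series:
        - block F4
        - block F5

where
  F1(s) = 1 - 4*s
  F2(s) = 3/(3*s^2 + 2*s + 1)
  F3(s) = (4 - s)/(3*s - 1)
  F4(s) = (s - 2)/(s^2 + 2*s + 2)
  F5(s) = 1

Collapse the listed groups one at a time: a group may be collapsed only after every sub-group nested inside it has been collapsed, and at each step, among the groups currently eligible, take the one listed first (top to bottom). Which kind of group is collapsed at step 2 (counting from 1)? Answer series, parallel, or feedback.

Reducing step by step:

[1] close the feedback loop around F2, F3
[2] series reduction of F4, F5
[3] reduce the feedback loop with forward [F2/(1+F2*F3)] and return (F4*F5)
[4] combine F1, [[F2/(1+F2*F3)]/(1+[F2/(1+F2*F3)]*(F4*F5))] in series
Step 2 collapses a series group.

Answer: series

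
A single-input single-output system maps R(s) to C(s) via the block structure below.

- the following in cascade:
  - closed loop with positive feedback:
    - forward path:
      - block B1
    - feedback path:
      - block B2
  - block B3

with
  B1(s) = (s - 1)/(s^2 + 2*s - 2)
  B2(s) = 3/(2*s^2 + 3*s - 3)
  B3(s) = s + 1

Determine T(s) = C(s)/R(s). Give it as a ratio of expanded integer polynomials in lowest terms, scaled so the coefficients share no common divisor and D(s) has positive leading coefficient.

The answer is (2*s^4 + 3*s^3 - 5*s^2 - 3*s + 3)/(2*s^4 + 7*s^3 - s^2 - 15*s + 9).

Reasoning:
Step 1 - collapse the loop (B1 forward, B2 return) = (2*s^3 + s^2 - 6*s + 3)/(2*s^4 + 7*s^3 - s^2 - 15*s + 9)
Step 2 - series reduction of [B1/(1-B1*B2)], B3, which is the overall transfer function T(s) = C(s)/R(s) in lowest terms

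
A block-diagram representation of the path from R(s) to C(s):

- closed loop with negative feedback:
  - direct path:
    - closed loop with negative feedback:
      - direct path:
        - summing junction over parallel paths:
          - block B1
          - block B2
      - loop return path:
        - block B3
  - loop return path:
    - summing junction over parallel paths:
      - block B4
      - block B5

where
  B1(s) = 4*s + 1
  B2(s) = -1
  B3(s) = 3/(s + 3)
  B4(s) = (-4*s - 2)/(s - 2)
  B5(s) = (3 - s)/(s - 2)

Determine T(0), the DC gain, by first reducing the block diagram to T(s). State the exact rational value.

Step 1: sum the parallel branches B1, B2, giving 4*s
Step 2: collapse the loop ((B1+B2) forward, B3 return), giving (4*s^2 + 12*s)/(13*s + 3)
Step 3: add B4, B5 (parallel), giving (1 - 5*s)/(s - 2)
Step 4: close the feedback loop around [(B1+B2)/(1+(B1+B2)*B3)], (B4+B5), giving (-4*s^3 - 4*s^2 + 24*s)/(20*s^3 + 43*s^2 + 11*s + 6)
The step-4 result is T(s). Setting s = 0: T(0) = 0/6 = 0.

Hence the answer: 0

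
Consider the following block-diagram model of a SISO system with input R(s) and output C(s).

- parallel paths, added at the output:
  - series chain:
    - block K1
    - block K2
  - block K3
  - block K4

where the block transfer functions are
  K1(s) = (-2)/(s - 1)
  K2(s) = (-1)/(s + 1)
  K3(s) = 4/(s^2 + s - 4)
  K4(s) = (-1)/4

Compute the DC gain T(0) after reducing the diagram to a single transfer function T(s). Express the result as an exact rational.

Reducing step by step:

(1) combine K1, K2 in series -> 2/(s^2 - 1)
(2) add (K1*K2), K3, K4 (parallel) -> (-s^4 - s^3 + 29*s^2 + 9*s - 52)/(4*s^4 + 4*s^3 - 20*s^2 - 4*s + 16)
Step 2 gives the overall T(s). Then T(0) = -52/16 = -13/4.

Answer: -13/4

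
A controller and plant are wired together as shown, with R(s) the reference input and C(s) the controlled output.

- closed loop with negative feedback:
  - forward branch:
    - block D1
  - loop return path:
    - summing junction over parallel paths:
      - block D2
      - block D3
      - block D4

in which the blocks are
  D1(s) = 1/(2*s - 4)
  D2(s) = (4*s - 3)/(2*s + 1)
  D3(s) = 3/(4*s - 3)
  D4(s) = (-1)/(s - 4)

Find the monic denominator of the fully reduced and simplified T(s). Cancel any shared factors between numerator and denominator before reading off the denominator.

Step 1 - parallel reduction of D2, D3, D4 = (16*s^3 - 90*s^2 + 86*s - 45)/(8*s^3 - 34*s^2 + 5*s + 12)
Step 2 - close the feedback loop around D1, (D2+D3+D4) = (8*s^3 - 34*s^2 + 5*s + 12)/(16*s^4 - 84*s^3 + 56*s^2 + 90*s - 93)
Step 2 gives the fully reduced T(s), with no common factor left to cancel. The denominator's leading coefficient is 16, so divide each of its coefficients by 16 to get the monic form.

Therefore the answer is s^4 - 21*s^3/4 + 7*s^2/2 + 45*s/8 - 93/16.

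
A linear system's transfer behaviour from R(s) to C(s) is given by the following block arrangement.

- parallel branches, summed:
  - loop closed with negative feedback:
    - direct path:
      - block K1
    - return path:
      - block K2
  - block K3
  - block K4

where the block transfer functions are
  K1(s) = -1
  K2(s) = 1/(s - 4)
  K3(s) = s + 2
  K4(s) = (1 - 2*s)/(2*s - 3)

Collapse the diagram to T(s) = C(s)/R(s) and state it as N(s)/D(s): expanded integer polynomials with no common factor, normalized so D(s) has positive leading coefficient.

(1) close the feedback loop around K1, K2 = (4 - s)/(s - 5)
(2) sum the parallel branches [K1/(1+K1*K2)], K3, K4, giving the overall T(s)

Answer: (2*s^3 - 13*s^2 + 11*s + 13)/(2*s^2 - 13*s + 15)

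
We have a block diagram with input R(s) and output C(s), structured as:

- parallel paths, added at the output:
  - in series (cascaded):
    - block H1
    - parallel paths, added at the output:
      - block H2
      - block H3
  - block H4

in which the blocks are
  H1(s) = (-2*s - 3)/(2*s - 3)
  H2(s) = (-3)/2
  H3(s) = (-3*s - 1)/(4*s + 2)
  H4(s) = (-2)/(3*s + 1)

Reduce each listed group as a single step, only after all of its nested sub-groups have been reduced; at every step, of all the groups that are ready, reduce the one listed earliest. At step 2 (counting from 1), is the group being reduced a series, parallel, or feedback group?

Reducing step by step:

(1) combine H2, H3 in parallel
(2) reduce the series chain H1, (H2+H3)
(3) parallel reduction of (H1*(H2+H3)), H4
Step 2: series.

Answer: series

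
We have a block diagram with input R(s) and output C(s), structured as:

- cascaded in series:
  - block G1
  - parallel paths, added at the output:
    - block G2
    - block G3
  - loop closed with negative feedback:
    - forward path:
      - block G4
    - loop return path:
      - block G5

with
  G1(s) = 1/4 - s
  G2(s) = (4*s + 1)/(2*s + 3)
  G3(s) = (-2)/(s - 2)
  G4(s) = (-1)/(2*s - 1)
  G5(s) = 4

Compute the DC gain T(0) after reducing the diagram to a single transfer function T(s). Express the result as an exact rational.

First reduce the diagram to T(s).

[1] sum the parallel branches G2, G3 -> (4*s^2 - 11*s - 8)/(2*s^2 - s - 6)
[2] feedback reduction of G4, G5 -> (-1)/(2*s - 5)
[3] reduce the series chain G1, (G2+G3), [G4/(1+G4*G5)] -> (16*s^3 - 48*s^2 - 21*s + 8)/(16*s^3 - 48*s^2 - 28*s + 120)
Step 3 gives the overall T(s). Then T(0) = 8/120 = 1/15.

Answer: 1/15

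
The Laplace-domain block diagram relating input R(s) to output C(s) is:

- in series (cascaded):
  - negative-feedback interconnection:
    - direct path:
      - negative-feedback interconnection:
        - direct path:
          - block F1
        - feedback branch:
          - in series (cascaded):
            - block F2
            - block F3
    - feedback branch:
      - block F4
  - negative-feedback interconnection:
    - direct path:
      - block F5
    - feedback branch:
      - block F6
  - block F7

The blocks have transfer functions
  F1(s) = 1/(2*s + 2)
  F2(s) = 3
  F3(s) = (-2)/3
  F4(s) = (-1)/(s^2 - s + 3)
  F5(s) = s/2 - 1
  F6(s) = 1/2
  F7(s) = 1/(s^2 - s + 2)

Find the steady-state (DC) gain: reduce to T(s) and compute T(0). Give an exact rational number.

Step 1. cascade F2, F3, giving -2
Step 2. close the feedback loop around F1, (F2*F3), giving 1/(2*s)
Step 3. feedback reduction of [F1/(1+F1*(F2*F3))], F4, giving (s^2 - s + 3)/(2*s^3 - 2*s^2 + 6*s - 1)
Step 4. apply the feedback formula to F5, F6, giving (2*s - 4)/(s + 2)
Step 5. reduce the series chain [[F1/(1+F1*(F2*F3))]/(1+[F1/(1+F1*(F2*F3))]*F4)], [F5/(1+F5*F6)], F7, giving (2*s^3 - 6*s^2 + 10*s - 12)/(2*s^6 + 4*s^4 + 13*s^3 - 9*s^2 + 24*s - 4)
Step 5 gives the overall T(s). Then T(0) = -12/(-4) = 3.

Therefore the answer is 3.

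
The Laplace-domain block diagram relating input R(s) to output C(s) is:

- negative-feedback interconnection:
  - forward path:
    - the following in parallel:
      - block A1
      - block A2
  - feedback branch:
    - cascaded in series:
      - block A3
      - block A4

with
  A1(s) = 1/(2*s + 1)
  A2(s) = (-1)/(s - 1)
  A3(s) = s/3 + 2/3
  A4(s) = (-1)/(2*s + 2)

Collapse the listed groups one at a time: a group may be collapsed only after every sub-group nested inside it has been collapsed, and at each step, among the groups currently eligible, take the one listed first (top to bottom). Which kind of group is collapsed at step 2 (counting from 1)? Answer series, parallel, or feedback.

The answer is series.

Reasoning:
[1] parallel reduction of A1, A2
[2] combine A3, A4 in series
[3] apply the feedback formula to (A1+A2), (A3*A4)
So the answer for step 2 is series.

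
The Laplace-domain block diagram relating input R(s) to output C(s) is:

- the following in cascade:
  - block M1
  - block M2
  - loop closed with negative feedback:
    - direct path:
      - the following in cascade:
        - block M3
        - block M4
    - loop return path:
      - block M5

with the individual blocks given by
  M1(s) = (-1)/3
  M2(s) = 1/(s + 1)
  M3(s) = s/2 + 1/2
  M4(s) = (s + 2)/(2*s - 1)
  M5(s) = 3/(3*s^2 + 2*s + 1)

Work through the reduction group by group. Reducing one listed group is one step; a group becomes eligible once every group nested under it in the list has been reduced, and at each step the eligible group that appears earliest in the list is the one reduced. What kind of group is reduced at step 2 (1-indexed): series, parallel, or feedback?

Step 1 - cascade M3, M4
Step 2 - reduce the feedback loop with forward (M3*M4) and return M5
Step 3 - cascade M1, M2, [(M3*M4)/(1+(M3*M4)*M5)]
So the answer for step 2 is feedback.

Therefore the answer is feedback.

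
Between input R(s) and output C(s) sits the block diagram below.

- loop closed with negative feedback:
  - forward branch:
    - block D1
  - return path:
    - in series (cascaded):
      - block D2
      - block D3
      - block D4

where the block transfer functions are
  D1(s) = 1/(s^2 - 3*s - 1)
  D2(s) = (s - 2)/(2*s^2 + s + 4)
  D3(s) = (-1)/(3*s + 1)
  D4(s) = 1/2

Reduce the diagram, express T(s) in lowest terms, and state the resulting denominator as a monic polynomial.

[1] multiply D2, D3, D4 (series) -> (2 - s)/(12*s^3 + 10*s^2 + 26*s + 8)
[2] reduce the feedback loop with forward D1 and return (D2*D3*D4) -> (12*s^3 + 10*s^2 + 26*s + 8)/(12*s^5 - 26*s^4 - 16*s^3 - 80*s^2 - 51*s - 6)
Step 2 gives the fully reduced T(s), with no common factor left to cancel. The denominator's leading coefficient is 12, so divide each of its coefficients by 12 to get the monic form.

Therefore the answer is s^5 - 13*s^4/6 - 4*s^3/3 - 20*s^2/3 - 17*s/4 - 1/2.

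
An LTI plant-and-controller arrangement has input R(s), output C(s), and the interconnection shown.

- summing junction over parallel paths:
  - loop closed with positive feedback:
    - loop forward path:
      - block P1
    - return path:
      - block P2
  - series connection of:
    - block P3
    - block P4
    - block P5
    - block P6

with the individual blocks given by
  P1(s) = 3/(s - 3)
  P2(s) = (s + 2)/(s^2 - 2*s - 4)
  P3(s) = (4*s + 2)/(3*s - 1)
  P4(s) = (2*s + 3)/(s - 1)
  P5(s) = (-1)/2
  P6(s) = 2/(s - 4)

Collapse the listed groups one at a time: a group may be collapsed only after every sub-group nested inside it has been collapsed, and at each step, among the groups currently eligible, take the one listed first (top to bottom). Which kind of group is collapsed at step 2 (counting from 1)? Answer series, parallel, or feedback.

(1) collapse the loop (P1 forward, P2 return)
(2) reduce the series chain P3, P4, P5, P6
(3) combine [P1/(1-P1*P2)], (P3*P4*P5*P6) in parallel
At step 2 the group reduced is series.

Therefore the answer is series.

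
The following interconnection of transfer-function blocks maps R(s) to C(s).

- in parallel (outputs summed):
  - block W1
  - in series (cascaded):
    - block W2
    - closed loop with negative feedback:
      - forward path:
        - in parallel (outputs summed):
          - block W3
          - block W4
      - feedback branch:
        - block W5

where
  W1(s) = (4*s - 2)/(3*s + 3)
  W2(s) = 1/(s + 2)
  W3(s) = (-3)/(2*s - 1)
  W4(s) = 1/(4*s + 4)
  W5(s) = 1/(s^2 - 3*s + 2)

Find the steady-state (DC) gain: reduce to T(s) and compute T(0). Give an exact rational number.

First reduce the diagram to T(s).

[1] reduce the parallel group W3, W4, giving (-10*s - 13)/(8*s^2 + 4*s - 4)
[2] close the feedback loop around (W3+W4), W5, giving (-10*s^3 + 17*s^2 + 19*s - 26)/(8*s^4 - 20*s^3 + 10*s - 21)
[3] combine W2, [(W3+W4)/(1+(W3+W4)*W5)] in series, giving (-10*s^3 + 17*s^2 + 19*s - 26)/(8*s^5 - 4*s^4 - 40*s^3 + 10*s^2 - s - 42)
[4] reduce the parallel group W1, (W2*[(W3+W4)/(1+(W3+W4)*W5)]), giving (32*s^6 - 32*s^5 - 182*s^4 + 141*s^3 + 84*s^2 - 187*s + 6)/(24*s^6 + 12*s^5 - 132*s^4 - 90*s^3 + 27*s^2 - 129*s - 126)
Evaluating the step-4 result (the overall T(s)) at s = 0 gives T(0) = 6/(-126) = -1/21.

Answer: -1/21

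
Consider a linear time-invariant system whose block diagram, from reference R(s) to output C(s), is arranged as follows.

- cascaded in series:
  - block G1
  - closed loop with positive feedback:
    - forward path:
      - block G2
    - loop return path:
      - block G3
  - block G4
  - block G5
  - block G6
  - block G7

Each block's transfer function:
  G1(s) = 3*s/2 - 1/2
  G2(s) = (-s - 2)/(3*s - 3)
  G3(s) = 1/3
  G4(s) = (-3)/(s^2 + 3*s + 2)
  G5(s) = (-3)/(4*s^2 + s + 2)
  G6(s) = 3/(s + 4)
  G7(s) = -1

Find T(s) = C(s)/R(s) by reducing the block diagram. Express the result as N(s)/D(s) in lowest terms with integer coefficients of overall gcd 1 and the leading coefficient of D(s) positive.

Answer: (243*s - 81)/(80*s^5 + 364*s^4 + 166*s^3 - 42*s^2 - 36*s - 112)

Working:
(1) reduce the feedback loop with forward G2 and return G3 = (-3*s - 6)/(10*s - 7)
(2) multiply G1, [G2/(1-G2*G3)], G4, G5, G6, G7 (series) - this is the overall T(s), already in the required normalized form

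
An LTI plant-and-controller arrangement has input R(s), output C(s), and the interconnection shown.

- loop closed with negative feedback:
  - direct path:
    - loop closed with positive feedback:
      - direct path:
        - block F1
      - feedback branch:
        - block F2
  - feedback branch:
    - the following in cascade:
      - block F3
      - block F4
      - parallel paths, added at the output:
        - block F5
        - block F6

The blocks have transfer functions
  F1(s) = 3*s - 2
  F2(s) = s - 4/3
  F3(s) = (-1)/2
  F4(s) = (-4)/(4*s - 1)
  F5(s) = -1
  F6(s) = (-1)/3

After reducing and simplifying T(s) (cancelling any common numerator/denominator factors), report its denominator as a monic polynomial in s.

Answer: s^3 - 9*s^2/4 + 31*s/18 - 7/12

Working:
Step 1: close the feedback loop around F1, F2: (6 - 9*s)/(9*s^2 - 18*s + 5)
Step 2: reduce the parallel group F5, F6: (-4)/3
Step 3: multiply F3, F4, (F5+F6) (series): (-8)/(12*s - 3)
Step 4: reduce the feedback loop with forward [F1/(1-F1*F2)] and return (F3*F4*(F5+F6)): (-36*s^2 + 33*s - 6)/(36*s^3 - 81*s^2 + 62*s - 21)
Step 4 gives the fully reduced T(s), with no common factor left to cancel. The denominator's leading coefficient is 36, so divide each of its coefficients by 36 to get the monic form.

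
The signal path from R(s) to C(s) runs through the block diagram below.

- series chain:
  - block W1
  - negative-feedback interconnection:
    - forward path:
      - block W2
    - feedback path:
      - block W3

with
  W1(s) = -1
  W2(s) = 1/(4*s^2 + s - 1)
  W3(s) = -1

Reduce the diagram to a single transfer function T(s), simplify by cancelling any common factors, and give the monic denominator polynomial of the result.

Reducing step by step:

Step 1. close the feedback loop around W2, W3 = 1/(4*s^2 + s - 2)
Step 2. cascade W1, [W2/(1+W2*W3)] = (-1)/(4*s^2 + s - 2)
That last expression is T(s), already simplified. Scaling its denominator by 1/4 (the reciprocal of the leading coefficient) yields the monic denominator.

Answer: s^2 + s/4 - 1/2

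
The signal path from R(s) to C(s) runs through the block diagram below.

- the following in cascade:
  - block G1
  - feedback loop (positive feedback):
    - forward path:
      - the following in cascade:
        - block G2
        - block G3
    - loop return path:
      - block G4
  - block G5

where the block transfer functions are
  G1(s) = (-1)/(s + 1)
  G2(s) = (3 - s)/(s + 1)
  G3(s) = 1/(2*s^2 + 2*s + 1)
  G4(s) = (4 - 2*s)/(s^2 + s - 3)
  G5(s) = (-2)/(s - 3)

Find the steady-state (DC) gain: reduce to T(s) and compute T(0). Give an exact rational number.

Step 1 - combine G2, G3 in series, giving (3 - s)/(2*s^3 + 4*s^2 + 3*s + 1)
Step 2 - close the feedback loop around (G2*G3), G4, giving (-s^3 + 2*s^2 + 6*s - 9)/(2*s^5 + 6*s^4 + s^3 - 10*s^2 + 2*s - 15)
Step 3 - reduce the series chain G1, [(G2*G3)/(1-(G2*G3)*G4)], G5, giving (-2*s^2 - 2*s + 6)/(2*s^6 + 8*s^5 + 7*s^4 - 9*s^3 - 8*s^2 - 13*s - 15)
Evaluating the step-3 result (the overall T(s)) at s = 0 gives T(0) = 6/(-15) = -2/5.

Therefore the answer is -2/5.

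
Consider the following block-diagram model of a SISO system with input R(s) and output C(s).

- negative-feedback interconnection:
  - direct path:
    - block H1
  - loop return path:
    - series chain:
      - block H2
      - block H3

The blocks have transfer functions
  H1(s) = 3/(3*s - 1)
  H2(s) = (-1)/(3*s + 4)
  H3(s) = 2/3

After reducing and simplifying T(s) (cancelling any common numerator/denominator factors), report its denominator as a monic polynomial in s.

Step 1: combine H2, H3 in series gives (-2)/(9*s + 12)
Step 2: reduce the feedback loop with forward H1 and return (H2*H3) gives (3*s + 4)/(3*s^2 + 3*s - 2)
That last expression is T(s), already simplified. Scaling its denominator by 1/3 (the reciprocal of the leading coefficient) yields the monic denominator.

Therefore the answer is s^2 + s - 2/3.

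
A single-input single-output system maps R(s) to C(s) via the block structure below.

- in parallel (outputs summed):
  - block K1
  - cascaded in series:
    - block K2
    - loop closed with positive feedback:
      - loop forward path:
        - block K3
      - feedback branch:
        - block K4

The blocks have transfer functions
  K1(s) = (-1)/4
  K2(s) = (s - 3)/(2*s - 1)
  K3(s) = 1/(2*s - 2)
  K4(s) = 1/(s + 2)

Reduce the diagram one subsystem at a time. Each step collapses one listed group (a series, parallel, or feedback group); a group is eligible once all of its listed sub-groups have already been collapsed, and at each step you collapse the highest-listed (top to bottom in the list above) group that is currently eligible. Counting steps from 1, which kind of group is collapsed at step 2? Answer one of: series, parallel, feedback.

[1] reduce the feedback loop with forward K3 and return K4
[2] combine K2, [K3/(1-K3*K4)] in series
[3] combine K1, (K2*[K3/(1-K3*K4)]) in parallel
Step 2 collapses a series group.

Answer: series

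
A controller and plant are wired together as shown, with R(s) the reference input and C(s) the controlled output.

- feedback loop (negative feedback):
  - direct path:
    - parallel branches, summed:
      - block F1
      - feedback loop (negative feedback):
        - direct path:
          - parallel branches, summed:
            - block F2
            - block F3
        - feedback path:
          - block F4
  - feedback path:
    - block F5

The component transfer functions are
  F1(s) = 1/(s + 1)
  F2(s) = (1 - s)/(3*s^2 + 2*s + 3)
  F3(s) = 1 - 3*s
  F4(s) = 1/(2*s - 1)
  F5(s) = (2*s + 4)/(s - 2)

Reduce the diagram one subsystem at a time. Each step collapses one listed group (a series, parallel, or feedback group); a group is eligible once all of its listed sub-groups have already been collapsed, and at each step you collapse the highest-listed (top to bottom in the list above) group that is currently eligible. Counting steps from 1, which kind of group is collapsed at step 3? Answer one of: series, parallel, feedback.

Reducing step by step:

Step 1 - parallel reduction of F2, F3
Step 2 - feedback reduction of (F2+F3), F4
Step 3 - combine F1, [(F2+F3)/(1+(F2+F3)*F4)] in parallel
Step 4 - reduce the feedback loop with forward (F1+[(F2+F3)/(1+(F2+F3)*F4)]) and return F5
Step 3: parallel.

Answer: parallel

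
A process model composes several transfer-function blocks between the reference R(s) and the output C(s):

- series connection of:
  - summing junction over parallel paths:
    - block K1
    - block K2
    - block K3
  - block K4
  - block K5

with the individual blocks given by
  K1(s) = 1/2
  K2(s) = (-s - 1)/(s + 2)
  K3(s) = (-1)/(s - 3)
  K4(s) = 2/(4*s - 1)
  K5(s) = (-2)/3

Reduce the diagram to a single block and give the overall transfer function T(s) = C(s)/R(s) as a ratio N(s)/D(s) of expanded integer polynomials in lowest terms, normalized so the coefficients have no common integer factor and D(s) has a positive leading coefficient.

Reducing step by step:

[1] sum the parallel branches K1, K2, K3 gives (-s^2 + s - 4)/(2*s^2 - 2*s - 12)
[2] multiply (K1+K2+K3), K4, K5 (series), which is the overall transfer function T(s) = C(s)/R(s) in lowest terms

Answer: (2*s^2 - 2*s + 8)/(12*s^3 - 15*s^2 - 69*s + 18)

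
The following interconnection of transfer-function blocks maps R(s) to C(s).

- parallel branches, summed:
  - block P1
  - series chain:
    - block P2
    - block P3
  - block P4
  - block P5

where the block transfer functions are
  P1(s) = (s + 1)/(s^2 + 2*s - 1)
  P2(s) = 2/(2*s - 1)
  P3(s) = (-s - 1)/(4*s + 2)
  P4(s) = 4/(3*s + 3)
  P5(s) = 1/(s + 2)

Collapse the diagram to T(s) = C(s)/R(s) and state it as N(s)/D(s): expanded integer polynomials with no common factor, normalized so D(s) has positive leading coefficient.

[1] combine P2, P3 in series; result (-s - 1)/(4*s^2 - 1)
[2] parallel reduction of P1, (P2*P3), P4, P5, giving the overall T(s)

Final answer: (37*s^5 + 130*s^4 + 74*s^3 - 81*s^2 - 27*s + 11)/(12*s^6 + 60*s^5 + 81*s^4 - 3*s^3 - 45*s^2 - 3*s + 6)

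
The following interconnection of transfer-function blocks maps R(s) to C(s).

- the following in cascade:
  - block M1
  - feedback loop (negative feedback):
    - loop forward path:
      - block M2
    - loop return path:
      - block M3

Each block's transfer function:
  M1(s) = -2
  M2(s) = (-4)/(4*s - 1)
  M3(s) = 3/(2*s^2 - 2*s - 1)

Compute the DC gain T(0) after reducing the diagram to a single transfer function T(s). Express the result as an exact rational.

[1] reduce the feedback loop with forward M2 and return M3, giving (-8*s^2 + 8*s + 4)/(8*s^3 - 10*s^2 - 2*s - 11)
[2] multiply M1, [M2/(1+M2*M3)] (series), giving (16*s^2 - 16*s - 8)/(8*s^3 - 10*s^2 - 2*s - 11)
DC gain: substitute s = 0 into T(s) from step 2: T(0) = -8/(-11) = 8/11.

Therefore the answer is 8/11.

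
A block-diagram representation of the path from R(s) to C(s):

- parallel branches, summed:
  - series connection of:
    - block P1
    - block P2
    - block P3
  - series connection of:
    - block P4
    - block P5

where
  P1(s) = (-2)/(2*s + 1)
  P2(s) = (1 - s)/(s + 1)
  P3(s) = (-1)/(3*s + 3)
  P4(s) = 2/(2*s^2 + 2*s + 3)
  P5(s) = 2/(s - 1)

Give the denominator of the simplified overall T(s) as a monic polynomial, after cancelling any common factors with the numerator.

Reducing step by step:

Step 1 - series reduction of P1, P2, P3 = (2 - 2*s)/(6*s^3 + 15*s^2 + 12*s + 3)
Step 2 - combine P4, P5 in series = 4/(2*s^3 + s - 3)
Step 3 - reduce the parallel group (P1*P2*P3), (P4*P5) = (-4*s^4 + 28*s^3 + 58*s^2 + 56*s + 6)/(12*s^6 + 30*s^5 + 30*s^4 + 3*s^3 - 33*s^2 - 33*s - 9)
That last expression is T(s), already simplified. Scaling its denominator by 1/12 (the reciprocal of the leading coefficient) yields the monic denominator.

Answer: s^6 + 5*s^5/2 + 5*s^4/2 + s^3/4 - 11*s^2/4 - 11*s/4 - 3/4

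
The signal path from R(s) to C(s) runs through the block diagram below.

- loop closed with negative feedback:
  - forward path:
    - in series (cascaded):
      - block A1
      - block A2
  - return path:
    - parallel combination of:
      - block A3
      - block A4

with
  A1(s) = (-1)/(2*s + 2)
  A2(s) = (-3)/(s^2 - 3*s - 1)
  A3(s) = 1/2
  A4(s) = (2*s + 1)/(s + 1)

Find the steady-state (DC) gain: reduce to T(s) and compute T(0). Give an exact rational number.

Step 1: reduce the series chain A1, A2 -> 3/(2*s^3 - 4*s^2 - 8*s - 2)
Step 2: sum the parallel branches A3, A4 -> (5*s + 3)/(2*s + 2)
Step 3: feedback reduction of (A1*A2), (A3+A4) -> (6*s + 6)/(4*s^4 - 4*s^3 - 24*s^2 - 5*s + 5)
The step-3 result is T(s). Setting s = 0: T(0) = 6/5.

Final answer: 6/5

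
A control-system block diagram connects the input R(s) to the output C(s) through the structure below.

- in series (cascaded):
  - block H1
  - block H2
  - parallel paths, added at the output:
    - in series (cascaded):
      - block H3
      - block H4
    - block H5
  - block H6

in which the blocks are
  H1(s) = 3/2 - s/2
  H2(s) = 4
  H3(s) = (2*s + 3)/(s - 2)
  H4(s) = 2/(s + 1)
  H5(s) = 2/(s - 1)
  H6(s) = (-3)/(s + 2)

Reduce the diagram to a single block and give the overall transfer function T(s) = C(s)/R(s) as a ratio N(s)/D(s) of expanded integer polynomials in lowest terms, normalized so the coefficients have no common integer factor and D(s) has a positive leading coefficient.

Step 1 - cascade H3, H4, giving (4*s + 6)/(s^2 - s - 2)
Step 2 - combine (H3*H4), H5 in parallel, giving (6*s^2 - 10)/(s^3 - 2*s^2 - s + 2)
Step 3 - series reduction of H1, H2, ((H3*H4)+H5), H6: this yields T(s), and no further normalization is needed

Answer: (36*s^3 - 108*s^2 - 60*s + 180)/(s^4 - 5*s^2 + 4)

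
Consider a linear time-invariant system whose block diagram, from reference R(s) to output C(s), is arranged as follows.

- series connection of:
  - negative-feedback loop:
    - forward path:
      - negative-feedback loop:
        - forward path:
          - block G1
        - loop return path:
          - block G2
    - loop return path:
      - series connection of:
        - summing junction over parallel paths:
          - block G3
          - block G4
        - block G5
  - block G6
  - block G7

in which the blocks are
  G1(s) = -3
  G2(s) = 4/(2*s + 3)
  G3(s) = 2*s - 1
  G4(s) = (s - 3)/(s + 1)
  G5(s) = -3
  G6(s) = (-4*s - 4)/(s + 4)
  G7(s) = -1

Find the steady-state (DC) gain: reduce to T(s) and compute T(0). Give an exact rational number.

First reduce the diagram to T(s).

Step 1: collapse the loop (G1 forward, G2 return): (-6*s - 9)/(2*s - 9)
Step 2: reduce the parallel group G3, G4: (2*s^2 + 2*s - 4)/(s + 1)
Step 3: reduce the series chain (G3+G4), G5: (-6*s^2 - 6*s + 12)/(s + 1)
Step 4: collapse the loop ([G1/(1+G1*G2)] forward, ((G3+G4)*G5) return): (-6*s^2 - 15*s - 9)/(36*s^3 + 92*s^2 - 25*s - 117)
Step 5: series reduction of [[G1/(1+G1*G2)]/(1+[G1/(1+G1*G2)]*((G3+G4)*G5))], G6, G7: (-24*s^3 - 84*s^2 - 96*s - 36)/(36*s^4 + 236*s^3 + 343*s^2 - 217*s - 468)
Evaluating the step-5 result (the overall T(s)) at s = 0 gives T(0) = -36/(-468) = 1/13.

Answer: 1/13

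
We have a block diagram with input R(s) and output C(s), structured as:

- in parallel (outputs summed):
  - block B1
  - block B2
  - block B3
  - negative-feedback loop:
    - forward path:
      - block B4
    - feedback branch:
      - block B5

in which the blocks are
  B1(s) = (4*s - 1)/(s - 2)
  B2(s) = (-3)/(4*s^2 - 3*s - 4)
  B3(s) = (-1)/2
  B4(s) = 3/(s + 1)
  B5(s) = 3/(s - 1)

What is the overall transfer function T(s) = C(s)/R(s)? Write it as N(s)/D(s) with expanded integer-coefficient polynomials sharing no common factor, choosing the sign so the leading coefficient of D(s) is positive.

[1] apply the feedback formula to B4, B5; result (3*s - 3)/(s^2 + 8)
[2] reduce the parallel group B1, B2, B3, [B4/(1+B4*B5)] - this is the overall T(s), already in the required normalized form

Hence the answer: (28*s^5 + 3*s^4 + 100*s^3 - 78*s^2 - 236*s + 48)/(8*s^5 - 22*s^4 + 68*s^3 - 160*s^2 + 32*s + 128)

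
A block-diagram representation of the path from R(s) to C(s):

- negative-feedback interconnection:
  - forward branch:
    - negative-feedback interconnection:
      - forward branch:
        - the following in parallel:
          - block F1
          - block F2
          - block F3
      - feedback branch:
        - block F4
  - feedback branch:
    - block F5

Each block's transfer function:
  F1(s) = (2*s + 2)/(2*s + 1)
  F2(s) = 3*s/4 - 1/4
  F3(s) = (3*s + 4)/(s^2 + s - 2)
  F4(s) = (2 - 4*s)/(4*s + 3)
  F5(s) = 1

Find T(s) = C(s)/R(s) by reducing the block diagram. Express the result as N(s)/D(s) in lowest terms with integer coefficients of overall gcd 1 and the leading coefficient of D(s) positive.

Reducing step by step:

[1] add F1, F2, F3 (parallel) = (6*s^4 + 15*s^3 + 28*s^2 + 33*s + 2)/(8*s^3 + 12*s^2 - 12*s - 8)
[2] close the feedback loop around (F1+F2+F3), F4 = (-24*s^5 - 78*s^4 - 157*s^3 - 216*s^2 - 107*s - 6)/(24*s^5 + 16*s^4 + 10*s^3 + 88*s^2 + 10*s + 20)
[3] collapse the loop ([(F1+F2+F3)/(1+(F1+F2+F3)*F4)] forward, F5 return): this yields T(s), and no further normalization is needed

Answer: (24*s^5 + 78*s^4 + 157*s^3 + 216*s^2 + 107*s + 6)/(62*s^4 + 147*s^3 + 128*s^2 + 97*s - 14)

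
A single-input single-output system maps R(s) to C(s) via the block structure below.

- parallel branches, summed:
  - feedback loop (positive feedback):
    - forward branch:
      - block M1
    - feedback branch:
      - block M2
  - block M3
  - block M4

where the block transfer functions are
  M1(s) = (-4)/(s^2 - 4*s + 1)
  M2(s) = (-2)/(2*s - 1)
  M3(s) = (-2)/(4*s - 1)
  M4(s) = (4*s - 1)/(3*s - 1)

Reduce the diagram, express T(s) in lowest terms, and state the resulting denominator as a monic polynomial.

1. apply the feedback formula to M1, M2 -> (4 - 8*s)/(2*s^3 - 9*s^2 + 6*s - 9)
2. sum the parallel branches [M1/(1-M1*M2)], M3, M4 -> (32*s^5 - 172*s^4 + 132*s^3 - 151*s^2 + 108*s - 23)/(24*s^5 - 122*s^4 + 137*s^3 - 159*s^2 + 69*s - 9)
The result of step 2 is T(s) in lowest terms. Its denominator has leading coefficient 24; dividing the denominator through by 24 makes it monic.

Hence the answer: s^5 - 61*s^4/12 + 137*s^3/24 - 53*s^2/8 + 23*s/8 - 3/8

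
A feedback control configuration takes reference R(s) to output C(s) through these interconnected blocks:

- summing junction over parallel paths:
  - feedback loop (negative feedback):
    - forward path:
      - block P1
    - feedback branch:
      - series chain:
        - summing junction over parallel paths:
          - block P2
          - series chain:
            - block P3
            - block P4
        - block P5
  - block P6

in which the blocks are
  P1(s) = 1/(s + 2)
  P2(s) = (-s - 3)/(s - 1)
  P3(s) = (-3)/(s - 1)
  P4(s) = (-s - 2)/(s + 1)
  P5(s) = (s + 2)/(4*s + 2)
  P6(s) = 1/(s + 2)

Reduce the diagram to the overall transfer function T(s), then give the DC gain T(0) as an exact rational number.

Step 1: multiply P3, P4 (series); result (3*s + 6)/(s^2 - 1)
Step 2: sum the parallel branches P2, (P3*P4); result (-s^2 - s + 3)/(s^2 - 1)
Step 3: combine (P2+(P3*P4)), P5 in series; result (-s^3 - 3*s^2 + s + 6)/(4*s^3 + 2*s^2 - 4*s - 2)
Step 4: close the feedback loop around P1, ((P2+(P3*P4))*P5); result (4*s^3 + 2*s^2 - 4*s - 2)/(4*s^4 + 9*s^3 - 3*s^2 - 9*s + 2)
Step 5: parallel reduction of [P1/(1+P1*((P2+(P3*P4))*P5))], P6; result (8*s^3 + 3*s^2 - 9*s - 1)/(4*s^4 + 9*s^3 - 3*s^2 - 9*s + 2)
Evaluating the step-5 result (the overall T(s)) at s = 0 gives T(0) = -1/2.

Therefore the answer is -1/2.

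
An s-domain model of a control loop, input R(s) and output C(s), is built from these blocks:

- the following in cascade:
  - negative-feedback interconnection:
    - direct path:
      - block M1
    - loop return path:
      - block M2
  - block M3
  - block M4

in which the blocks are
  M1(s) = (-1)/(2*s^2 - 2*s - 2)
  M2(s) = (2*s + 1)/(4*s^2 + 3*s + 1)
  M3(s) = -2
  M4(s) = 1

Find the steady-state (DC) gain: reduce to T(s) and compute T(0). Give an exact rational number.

[1] feedback reduction of M1, M2 = (-4*s^2 - 3*s - 1)/(8*s^4 - 2*s^3 - 12*s^2 - 10*s - 3)
[2] multiply [M1/(1+M1*M2)], M3, M4 (series) = (8*s^2 + 6*s + 2)/(8*s^4 - 2*s^3 - 12*s^2 - 10*s - 3)
That last expression is T(s); at s = 0 only the constant terms survive, so T(0) = 2/(-3) = -2/3.

Answer: -2/3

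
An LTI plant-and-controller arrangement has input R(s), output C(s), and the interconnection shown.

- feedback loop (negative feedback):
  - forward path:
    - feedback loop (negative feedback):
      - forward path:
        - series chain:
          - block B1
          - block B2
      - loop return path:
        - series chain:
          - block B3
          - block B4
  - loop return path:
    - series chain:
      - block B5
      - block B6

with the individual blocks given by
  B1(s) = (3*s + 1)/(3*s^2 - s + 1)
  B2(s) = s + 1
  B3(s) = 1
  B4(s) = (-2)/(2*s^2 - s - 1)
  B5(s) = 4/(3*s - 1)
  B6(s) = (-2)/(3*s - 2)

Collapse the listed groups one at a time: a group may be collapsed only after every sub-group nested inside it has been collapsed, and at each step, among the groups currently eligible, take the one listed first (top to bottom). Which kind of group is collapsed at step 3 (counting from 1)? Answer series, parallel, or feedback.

Reducing step by step:

Step 1. series reduction of B1, B2
Step 2. multiply B3, B4 (series)
Step 3. reduce the feedback loop with forward (B1*B2) and return (B3*B4)
Step 4. series reduction of B5, B6
Step 5. feedback reduction of [(B1*B2)/(1+(B1*B2)*(B3*B4))], (B5*B6)
At step 3 the group reduced is feedback.

Answer: feedback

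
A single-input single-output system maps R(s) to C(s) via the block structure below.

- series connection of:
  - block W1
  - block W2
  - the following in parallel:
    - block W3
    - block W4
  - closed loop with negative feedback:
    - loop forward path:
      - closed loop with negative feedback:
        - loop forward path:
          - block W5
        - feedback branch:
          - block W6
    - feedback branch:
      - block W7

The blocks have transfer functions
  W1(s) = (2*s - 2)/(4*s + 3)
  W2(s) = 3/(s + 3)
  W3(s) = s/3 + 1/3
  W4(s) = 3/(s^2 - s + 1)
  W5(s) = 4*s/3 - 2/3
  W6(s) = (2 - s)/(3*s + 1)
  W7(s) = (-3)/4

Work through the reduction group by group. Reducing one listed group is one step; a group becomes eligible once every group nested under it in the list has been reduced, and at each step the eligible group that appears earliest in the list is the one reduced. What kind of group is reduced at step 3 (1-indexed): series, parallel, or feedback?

Reducing step by step:

Step 1: parallel reduction of W3, W4
Step 2: apply the feedback formula to W5, W6
Step 3: reduce the feedback loop with forward [W5/(1+W5*W6)] and return W7
Step 4: reduce the series chain W1, W2, (W3+W4), [[W5/(1+W5*W6)]/(1+[W5/(1+W5*W6)]*W7)]
So the answer for step 3 is feedback.

Answer: feedback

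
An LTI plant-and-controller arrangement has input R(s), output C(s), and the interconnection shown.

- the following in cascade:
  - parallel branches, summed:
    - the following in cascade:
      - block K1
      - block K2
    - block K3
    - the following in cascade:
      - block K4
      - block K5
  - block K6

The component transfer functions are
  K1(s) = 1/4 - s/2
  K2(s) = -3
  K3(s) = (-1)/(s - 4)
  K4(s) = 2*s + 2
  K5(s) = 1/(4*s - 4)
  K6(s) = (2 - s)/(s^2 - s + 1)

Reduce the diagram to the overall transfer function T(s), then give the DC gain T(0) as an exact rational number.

1. combine K1, K2 in series gives 3*s/2 - 3/4
2. reduce the series chain K4, K5 gives (s + 1)/(2*s - 2)
3. combine (K1*K2), K3, (K4*K5) in parallel gives (6*s^3 - 31*s^2 + 29*s - 16)/(4*s^2 - 20*s + 16)
4. combine ((K1*K2)+K3+(K4*K5)), K6 in series gives (-6*s^4 + 43*s^3 - 91*s^2 + 74*s - 32)/(4*s^4 - 24*s^3 + 40*s^2 - 36*s + 16)
The step-4 result is T(s). Setting s = 0: T(0) = -32/16 = -2.

Therefore the answer is -2.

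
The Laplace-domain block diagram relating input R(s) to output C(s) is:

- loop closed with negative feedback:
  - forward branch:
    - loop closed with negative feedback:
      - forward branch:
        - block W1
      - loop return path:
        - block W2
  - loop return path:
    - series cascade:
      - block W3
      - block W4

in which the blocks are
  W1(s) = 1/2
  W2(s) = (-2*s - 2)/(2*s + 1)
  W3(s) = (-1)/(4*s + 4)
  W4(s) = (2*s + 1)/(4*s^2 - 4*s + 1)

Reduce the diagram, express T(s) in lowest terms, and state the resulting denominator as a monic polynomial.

Answer: s^4 - 7*s^2/8 + s/8 - 1/32

Working:
Step 1 - reduce the feedback loop with forward W1 and return W2 gives (2*s + 1)/(2*s)
Step 2 - cascade W3, W4 gives (-2*s - 1)/(16*s^3 - 12*s + 4)
Step 3 - apply the feedback formula to [W1/(1+W1*W2)], (W3*W4) gives (32*s^4 + 16*s^3 - 24*s^2 - 4*s + 4)/(32*s^4 - 28*s^2 + 4*s - 1)
T(s) is the step-3 result (common factors already cancelled). Leading coefficient of the denominator: 32. Divide through by 32 for the monic polynomial.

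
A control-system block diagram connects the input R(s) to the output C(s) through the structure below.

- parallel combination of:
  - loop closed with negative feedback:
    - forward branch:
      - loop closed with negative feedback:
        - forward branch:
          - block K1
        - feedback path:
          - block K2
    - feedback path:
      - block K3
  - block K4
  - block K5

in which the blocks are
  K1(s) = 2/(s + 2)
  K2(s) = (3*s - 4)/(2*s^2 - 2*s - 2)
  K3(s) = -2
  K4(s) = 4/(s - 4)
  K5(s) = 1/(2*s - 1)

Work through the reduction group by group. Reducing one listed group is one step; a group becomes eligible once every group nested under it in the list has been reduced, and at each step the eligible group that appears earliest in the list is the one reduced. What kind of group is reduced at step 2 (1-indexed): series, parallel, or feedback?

The answer is feedback.

Reasoning:
(1) close the feedback loop around K1, K2
(2) feedback reduction of [K1/(1+K1*K2)], K3
(3) reduce the parallel group [[K1/(1+K1*K2)]/(1+[K1/(1+K1*K2)]*K3)], K4, K5
Step 2 collapses a feedback group.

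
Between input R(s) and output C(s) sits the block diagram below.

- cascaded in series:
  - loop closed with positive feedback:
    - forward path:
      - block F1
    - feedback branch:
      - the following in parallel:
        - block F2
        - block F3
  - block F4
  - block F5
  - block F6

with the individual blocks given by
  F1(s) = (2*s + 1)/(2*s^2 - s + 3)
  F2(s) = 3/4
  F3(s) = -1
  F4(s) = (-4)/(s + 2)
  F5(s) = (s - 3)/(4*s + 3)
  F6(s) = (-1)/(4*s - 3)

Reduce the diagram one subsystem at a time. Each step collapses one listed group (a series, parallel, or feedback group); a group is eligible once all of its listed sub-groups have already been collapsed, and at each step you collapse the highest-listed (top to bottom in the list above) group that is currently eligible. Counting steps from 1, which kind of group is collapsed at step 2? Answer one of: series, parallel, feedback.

Answer: feedback

Working:
[1] parallel reduction of F2, F3
[2] reduce the feedback loop with forward F1 and return (F2+F3)
[3] series reduction of [F1/(1-F1*(F2+F3))], F4, F5, F6
So the answer for step 2 is feedback.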